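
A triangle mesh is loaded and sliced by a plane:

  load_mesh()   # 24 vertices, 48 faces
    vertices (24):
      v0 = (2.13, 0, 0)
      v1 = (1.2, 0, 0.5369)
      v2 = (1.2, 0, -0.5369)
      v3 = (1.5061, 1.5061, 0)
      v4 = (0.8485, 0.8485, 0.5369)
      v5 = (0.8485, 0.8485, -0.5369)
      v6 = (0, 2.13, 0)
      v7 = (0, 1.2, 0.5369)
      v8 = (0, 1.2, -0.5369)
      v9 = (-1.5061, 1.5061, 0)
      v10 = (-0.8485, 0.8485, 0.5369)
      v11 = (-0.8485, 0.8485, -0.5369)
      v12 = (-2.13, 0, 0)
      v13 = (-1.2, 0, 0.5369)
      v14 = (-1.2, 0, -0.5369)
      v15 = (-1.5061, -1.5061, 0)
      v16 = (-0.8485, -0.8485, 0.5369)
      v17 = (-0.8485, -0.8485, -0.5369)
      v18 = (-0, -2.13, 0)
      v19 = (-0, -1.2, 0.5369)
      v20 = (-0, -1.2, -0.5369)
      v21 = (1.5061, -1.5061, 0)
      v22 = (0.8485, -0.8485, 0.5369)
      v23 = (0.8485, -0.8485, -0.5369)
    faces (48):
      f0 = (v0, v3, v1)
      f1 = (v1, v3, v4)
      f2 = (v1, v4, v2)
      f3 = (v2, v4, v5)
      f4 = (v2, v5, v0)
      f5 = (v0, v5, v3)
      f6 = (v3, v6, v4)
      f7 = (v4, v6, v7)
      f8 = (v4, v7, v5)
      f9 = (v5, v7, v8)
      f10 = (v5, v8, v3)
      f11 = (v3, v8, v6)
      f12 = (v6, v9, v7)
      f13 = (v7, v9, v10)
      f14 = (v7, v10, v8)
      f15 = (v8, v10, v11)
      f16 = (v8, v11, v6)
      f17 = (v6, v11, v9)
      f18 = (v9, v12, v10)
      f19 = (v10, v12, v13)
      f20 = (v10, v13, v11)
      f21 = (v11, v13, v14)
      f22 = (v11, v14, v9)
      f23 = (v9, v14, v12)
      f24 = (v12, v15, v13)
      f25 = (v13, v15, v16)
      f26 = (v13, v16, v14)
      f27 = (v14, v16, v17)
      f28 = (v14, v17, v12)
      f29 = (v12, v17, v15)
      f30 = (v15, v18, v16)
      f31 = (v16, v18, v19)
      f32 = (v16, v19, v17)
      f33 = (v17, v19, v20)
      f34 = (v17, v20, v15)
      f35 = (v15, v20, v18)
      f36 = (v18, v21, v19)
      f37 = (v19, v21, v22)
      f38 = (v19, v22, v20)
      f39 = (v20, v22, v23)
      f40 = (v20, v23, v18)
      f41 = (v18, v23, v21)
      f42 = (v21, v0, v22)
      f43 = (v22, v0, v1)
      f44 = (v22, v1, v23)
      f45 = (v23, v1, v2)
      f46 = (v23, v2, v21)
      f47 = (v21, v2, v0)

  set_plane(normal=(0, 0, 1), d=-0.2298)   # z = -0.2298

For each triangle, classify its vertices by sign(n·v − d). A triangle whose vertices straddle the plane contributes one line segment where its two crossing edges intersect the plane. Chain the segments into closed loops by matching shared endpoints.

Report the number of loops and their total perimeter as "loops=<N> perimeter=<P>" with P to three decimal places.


Straddling triangles (32 of 48):
  (v1,v4,v2) [++-] → (1.09947, 0.242666, -0.2298)–(1.2, 0, -0.2298)  len=0.2627
  (v2,v4,v5) [-+-] → (1.09947, 0.242666, -0.2298)–(0.8485, 0.8485, -0.2298)  len=0.6558
  (v2,v5,v0) [--+] → (1.5815, 0.363169, -0.2298)–(1.73195, 0, -0.2298)  len=0.3931
  (v0,v5,v3) [+-+] → (1.5815, 0.363169, -0.2298)–(1.22464, 1.22464, -0.2298)  len=0.9325
  (v4,v7,v5) [++-] → (0.605834, 0.949027, -0.2298)–(0.8485, 0.8485, -0.2298)  len=0.2627
  (v5,v7,v8) [-+-] → (0.605834, 0.949027, -0.2298)–(0, 1.2, -0.2298)  len=0.6558
  (v5,v8,v3) [--+] → (0.86147, 1.37509, -0.2298)–(1.22464, 1.22464, -0.2298)  len=0.3931
  (v3,v8,v6) [+-+] → (0.86147, 1.37509, -0.2298)–(0, 1.73195, -0.2298)  len=0.9325
  (v7,v10,v8) [++-] → (-0.242666, 1.09947, -0.2298)–(0, 1.2, -0.2298)  len=0.2627
  (v8,v10,v11) [-+-] → (-0.242666, 1.09947, -0.2298)–(-0.8485, 0.8485, -0.2298)  len=0.6558
  (v8,v11,v6) [--+] → (-0.363169, 1.5815, -0.2298)–(0, 1.73195, -0.2298)  len=0.3931
  (v6,v11,v9) [+-+] → (-0.363169, 1.5815, -0.2298)–(-1.22464, 1.22464, -0.2298)  len=0.9325
  (v10,v13,v11) [++-] → (-0.949027, 0.605834, -0.2298)–(-0.8485, 0.8485, -0.2298)  len=0.2627
  (v11,v13,v14) [-+-] → (-0.949027, 0.605834, -0.2298)–(-1.2, 0, -0.2298)  len=0.6558
  (v11,v14,v9) [--+] → (-1.37509, 0.86147, -0.2298)–(-1.22464, 1.22464, -0.2298)  len=0.3931
  (v9,v14,v12) [+-+] → (-1.37509, 0.86147, -0.2298)–(-1.73195, 0, -0.2298)  len=0.9325
  (v13,v16,v14) [++-] → (-1.09947, -0.242666, -0.2298)–(-1.2, 0, -0.2298)  len=0.2627
  (v14,v16,v17) [-+-] → (-1.09947, -0.242666, -0.2298)–(-0.8485, -0.8485, -0.2298)  len=0.6558
  (v14,v17,v12) [--+] → (-1.5815, -0.363169, -0.2298)–(-1.73195, 0, -0.2298)  len=0.3931
  (v12,v17,v15) [+-+] → (-1.5815, -0.363169, -0.2298)–(-1.22464, -1.22464, -0.2298)  len=0.9325
  (v16,v19,v17) [++-] → (-0.605834, -0.949027, -0.2298)–(-0.8485, -0.8485, -0.2298)  len=0.2627
  (v17,v19,v20) [-+-] → (-0.605834, -0.949027, -0.2298)–(0, -1.2, -0.2298)  len=0.6558
  (v17,v20,v15) [--+] → (-0.86147, -1.37509, -0.2298)–(-1.22464, -1.22464, -0.2298)  len=0.3931
  (v15,v20,v18) [+-+] → (-0.86147, -1.37509, -0.2298)–(0, -1.73195, -0.2298)  len=0.9325
  (v19,v22,v20) [++-] → (0.242666, -1.09947, -0.2298)–(0, -1.2, -0.2298)  len=0.2627
  (v20,v22,v23) [-+-] → (0.242666, -1.09947, -0.2298)–(0.8485, -0.8485, -0.2298)  len=0.6558
  (v20,v23,v18) [--+] → (0.363169, -1.5815, -0.2298)–(0, -1.73195, -0.2298)  len=0.3931
  (v18,v23,v21) [+-+] → (0.363169, -1.5815, -0.2298)–(1.22464, -1.22464, -0.2298)  len=0.9325
  (v22,v1,v23) [++-] → (0.949027, -0.605834, -0.2298)–(0.8485, -0.8485, -0.2298)  len=0.2627
  (v23,v1,v2) [-+-] → (0.949027, -0.605834, -0.2298)–(1.2, 0, -0.2298)  len=0.6558
  (v23,v2,v21) [--+] → (1.37509, -0.86147, -0.2298)–(1.22464, -1.22464, -0.2298)  len=0.3931
  (v21,v2,v0) [+-+] → (1.37509, -0.86147, -0.2298)–(1.73195, 0, -0.2298)  len=0.9325

Chained into 2 loop(s):
  loop 1: 16 segments, perimeter = 7.3474
  loop 2: 16 segments, perimeter = 10.6045
Total perimeter = 17.952

loops=2 perimeter=17.952


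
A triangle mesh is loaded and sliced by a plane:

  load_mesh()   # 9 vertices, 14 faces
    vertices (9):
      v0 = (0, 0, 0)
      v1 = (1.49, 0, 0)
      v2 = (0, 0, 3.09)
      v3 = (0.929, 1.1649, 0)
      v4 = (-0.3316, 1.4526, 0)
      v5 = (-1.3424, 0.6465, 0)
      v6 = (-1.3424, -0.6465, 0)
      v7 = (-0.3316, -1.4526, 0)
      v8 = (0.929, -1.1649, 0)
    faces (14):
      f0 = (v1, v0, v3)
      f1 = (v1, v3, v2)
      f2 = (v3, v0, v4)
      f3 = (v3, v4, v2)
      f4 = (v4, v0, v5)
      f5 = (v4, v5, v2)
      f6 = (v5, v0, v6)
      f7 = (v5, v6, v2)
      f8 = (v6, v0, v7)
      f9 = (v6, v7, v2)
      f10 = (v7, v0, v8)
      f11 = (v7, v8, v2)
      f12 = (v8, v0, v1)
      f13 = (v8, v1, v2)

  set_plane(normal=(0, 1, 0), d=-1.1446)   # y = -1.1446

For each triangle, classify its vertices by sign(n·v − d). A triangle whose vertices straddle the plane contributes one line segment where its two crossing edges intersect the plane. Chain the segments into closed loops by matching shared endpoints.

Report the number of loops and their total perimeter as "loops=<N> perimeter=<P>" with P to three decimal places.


loops=1 perimeter=3.834

Straddling triangles (6 of 14):
  (v6,v0,v7) [++-] → (-0.26129, -1.1446, 0)–(-0.717813, -1.1446, 0)  len=0.4565
  (v6,v7,v2) [+-+] → (-0.717813, -1.1446, 0)–(-0.26129, -1.1446, 0.655184)  len=0.7985
  (v7,v0,v8) [-+-] → (-0.26129, -1.1446, 0)–(0.912811, -1.1446, 0)  len=1.1741
  (v7,v8,v2) [--+] → (0.912811, -1.1446, 0.0538475)–(-0.26129, -1.1446, 0.655184)  len=1.3191
  (v8,v0,v1) [-++] → (0.912811, -1.1446, 0)–(0.938776, -1.1446, 0)  len=0.0260
  (v8,v1,v2) [-++] → (0.938776, -1.1446, 0)–(0.912811, -1.1446, 0.0538475)  len=0.0598

Chained into 1 loop(s):
  loop 1: 6 segments, perimeter = 3.8341
Total perimeter = 3.834


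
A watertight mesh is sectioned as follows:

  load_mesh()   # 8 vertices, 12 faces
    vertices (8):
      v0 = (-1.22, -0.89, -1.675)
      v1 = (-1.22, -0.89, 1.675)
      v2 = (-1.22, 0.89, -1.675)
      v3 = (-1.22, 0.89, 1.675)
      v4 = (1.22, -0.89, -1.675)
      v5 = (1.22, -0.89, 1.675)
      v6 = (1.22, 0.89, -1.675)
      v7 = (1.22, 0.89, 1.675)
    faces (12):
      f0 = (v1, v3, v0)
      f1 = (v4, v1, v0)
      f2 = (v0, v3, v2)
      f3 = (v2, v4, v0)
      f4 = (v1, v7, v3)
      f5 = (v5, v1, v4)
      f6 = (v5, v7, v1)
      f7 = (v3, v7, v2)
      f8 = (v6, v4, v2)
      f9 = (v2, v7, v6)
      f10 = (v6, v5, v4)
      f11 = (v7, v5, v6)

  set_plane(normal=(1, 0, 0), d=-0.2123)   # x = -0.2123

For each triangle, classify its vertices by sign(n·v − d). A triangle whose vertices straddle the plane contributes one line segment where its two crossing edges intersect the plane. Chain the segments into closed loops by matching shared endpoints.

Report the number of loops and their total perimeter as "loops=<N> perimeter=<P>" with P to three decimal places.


loops=1 perimeter=10.260

Straddling triangles (8 of 12):
  (v4,v1,v0) [+--] → (-0.2123, -0.89, 0.291477)–(-0.2123, -0.89, -1.675)  len=1.9665
  (v2,v4,v0) [-+-] → (-0.2123, 0.154875, -1.675)–(-0.2123, -0.89, -1.675)  len=1.0449
  (v1,v7,v3) [-+-] → (-0.2123, -0.154875, 1.675)–(-0.2123, 0.89, 1.675)  len=1.0449
  (v5,v1,v4) [+-+] → (-0.2123, -0.89, 1.675)–(-0.2123, -0.89, 0.291477)  len=1.3835
  (v5,v7,v1) [++-] → (-0.2123, -0.154875, 1.675)–(-0.2123, -0.89, 1.675)  len=0.7351
  (v3,v7,v2) [-+-] → (-0.2123, 0.89, 1.675)–(-0.2123, 0.89, -0.291477)  len=1.9665
  (v6,v4,v2) [++-] → (-0.2123, 0.154875, -1.675)–(-0.2123, 0.89, -1.675)  len=0.7351
  (v2,v7,v6) [-++] → (-0.2123, 0.89, -0.291477)–(-0.2123, 0.89, -1.675)  len=1.3835

Chained into 1 loop(s):
  loop 1: 8 segments, perimeter = 10.2600
Total perimeter = 10.260


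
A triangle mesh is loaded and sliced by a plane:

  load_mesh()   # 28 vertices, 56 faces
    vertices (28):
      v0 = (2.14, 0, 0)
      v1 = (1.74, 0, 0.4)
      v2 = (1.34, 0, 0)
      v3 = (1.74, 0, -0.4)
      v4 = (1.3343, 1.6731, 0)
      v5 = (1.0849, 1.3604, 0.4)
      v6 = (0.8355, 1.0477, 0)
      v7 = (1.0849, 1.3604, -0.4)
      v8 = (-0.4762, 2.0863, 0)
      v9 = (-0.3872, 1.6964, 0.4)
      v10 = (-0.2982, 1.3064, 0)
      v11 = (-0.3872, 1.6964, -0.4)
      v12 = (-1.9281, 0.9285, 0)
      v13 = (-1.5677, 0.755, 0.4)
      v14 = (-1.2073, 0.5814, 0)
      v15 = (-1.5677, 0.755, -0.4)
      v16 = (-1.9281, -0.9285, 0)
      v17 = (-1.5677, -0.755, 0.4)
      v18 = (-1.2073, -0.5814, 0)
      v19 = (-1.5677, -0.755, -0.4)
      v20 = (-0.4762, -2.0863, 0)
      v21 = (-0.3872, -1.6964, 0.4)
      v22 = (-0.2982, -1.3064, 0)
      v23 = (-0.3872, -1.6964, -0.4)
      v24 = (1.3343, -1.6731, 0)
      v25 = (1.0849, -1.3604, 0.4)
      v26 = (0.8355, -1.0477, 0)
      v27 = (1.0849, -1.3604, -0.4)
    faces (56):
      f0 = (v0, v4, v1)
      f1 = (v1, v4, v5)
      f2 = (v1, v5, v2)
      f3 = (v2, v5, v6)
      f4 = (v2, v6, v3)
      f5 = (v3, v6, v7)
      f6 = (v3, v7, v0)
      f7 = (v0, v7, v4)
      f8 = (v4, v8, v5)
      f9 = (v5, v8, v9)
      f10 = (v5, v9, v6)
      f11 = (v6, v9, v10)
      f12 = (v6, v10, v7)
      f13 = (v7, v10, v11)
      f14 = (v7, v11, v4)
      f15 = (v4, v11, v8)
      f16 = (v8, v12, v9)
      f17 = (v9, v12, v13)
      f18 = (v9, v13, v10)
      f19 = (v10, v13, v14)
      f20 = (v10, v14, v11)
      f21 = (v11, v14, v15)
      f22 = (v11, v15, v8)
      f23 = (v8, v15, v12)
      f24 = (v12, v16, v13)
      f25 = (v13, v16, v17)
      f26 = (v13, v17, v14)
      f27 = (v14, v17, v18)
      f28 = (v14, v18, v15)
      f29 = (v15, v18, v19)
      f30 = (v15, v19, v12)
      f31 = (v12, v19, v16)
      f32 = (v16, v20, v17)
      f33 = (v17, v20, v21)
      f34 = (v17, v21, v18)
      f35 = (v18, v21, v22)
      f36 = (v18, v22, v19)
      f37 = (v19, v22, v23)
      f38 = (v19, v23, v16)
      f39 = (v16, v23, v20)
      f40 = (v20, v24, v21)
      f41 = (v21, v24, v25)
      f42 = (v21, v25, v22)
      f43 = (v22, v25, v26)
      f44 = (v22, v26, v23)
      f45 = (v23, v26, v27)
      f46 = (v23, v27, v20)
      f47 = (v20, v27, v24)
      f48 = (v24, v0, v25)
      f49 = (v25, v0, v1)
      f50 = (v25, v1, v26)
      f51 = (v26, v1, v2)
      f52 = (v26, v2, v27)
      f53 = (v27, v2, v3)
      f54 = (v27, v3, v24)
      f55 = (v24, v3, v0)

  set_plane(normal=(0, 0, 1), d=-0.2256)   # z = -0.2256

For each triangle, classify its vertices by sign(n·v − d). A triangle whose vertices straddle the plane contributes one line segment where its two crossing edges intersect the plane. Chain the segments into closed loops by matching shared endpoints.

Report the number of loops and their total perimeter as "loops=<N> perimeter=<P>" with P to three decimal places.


Straddling triangles (28 of 56):
  (v2,v6,v3) [++-] → (1.34564, 0.456797, -0.2256)–(1.5656, 0, -0.2256)  len=0.5070
  (v3,v6,v7) [-+-] → (1.34564, 0.456797, -0.2256)–(0.976162, 1.22406, -0.2256)  len=0.8516
  (v3,v7,v0) [--+] → (1.54492, 0.767266, -0.2256)–(1.9144, 0, -0.2256)  len=0.8516
  (v0,v7,v4) [+-+] → (1.54492, 0.767266, -0.2256)–(1.19364, 1.49674, -0.2256)  len=0.8096
  (v6,v10,v7) [++-] → (0.481868, 1.33686, -0.2256)–(0.976162, 1.22406, -0.2256)  len=0.5070
  (v7,v10,v11) [-+-] → (0.481868, 1.33686, -0.2256)–(-0.348396, 1.52636, -0.2256)  len=0.8516
  (v7,v11,v4) [--+] → (0.363374, 1.68624, -0.2256)–(1.19364, 1.49674, -0.2256)  len=0.8516
  (v4,v11,v8) [+-+] → (0.363374, 1.68624, -0.2256)–(-0.426004, 1.8664, -0.2256)  len=0.8097
  (v10,v14,v11) [++-] → (-0.744764, 1.21026, -0.2256)–(-0.348396, 1.52636, -0.2256)  len=0.5070
  (v11,v14,v15) [-+-] → (-0.744764, 1.21026, -0.2256)–(-1.41057, 0.67931, -0.2256)  len=0.8516
  (v11,v15,v8) [--+] → (-1.09181, 1.33545, -0.2256)–(-0.426004, 1.8664, -0.2256)  len=0.8516
  (v8,v15,v12) [+-+] → (-1.09181, 1.33545, -0.2256)–(-1.72483, 0.830646, -0.2256)  len=0.8097
  (v14,v18,v15) [++-] → (-1.41057, 0.17233, -0.2256)–(-1.41057, 0.67931, -0.2256)  len=0.5070
  (v15,v18,v19) [-+-] → (-1.41057, 0.17233, -0.2256)–(-1.41057, -0.67931, -0.2256)  len=0.8516
  (v15,v19,v12) [--+] → (-1.72483, -0.020994, -0.2256)–(-1.72483, 0.830646, -0.2256)  len=0.8516
  (v12,v19,v16) [+-+] → (-1.72483, -0.020994, -0.2256)–(-1.72483, -0.830646, -0.2256)  len=0.8097
  (v18,v22,v19) [++-] → (-1.0142, -0.99541, -0.2256)–(-1.41057, -0.67931, -0.2256)  len=0.5070
  (v19,v22,v23) [-+-] → (-1.0142, -0.99541, -0.2256)–(-0.348396, -1.52636, -0.2256)  len=0.8516
  (v19,v23,v16) [--+] → (-1.05903, -1.3616, -0.2256)–(-1.72483, -0.830646, -0.2256)  len=0.8516
  (v16,v23,v20) [+-+] → (-1.05903, -1.3616, -0.2256)–(-0.426004, -1.8664, -0.2256)  len=0.8097
  (v22,v26,v23) [++-] → (0.145897, -1.41357, -0.2256)–(-0.348396, -1.52636, -0.2256)  len=0.5070
  (v23,v26,v27) [-+-] → (0.145897, -1.41357, -0.2256)–(0.976162, -1.22406, -0.2256)  len=0.8516
  (v23,v27,v20) [--+] → (0.40426, -1.67689, -0.2256)–(-0.426004, -1.8664, -0.2256)  len=0.8516
  (v20,v27,v24) [+-+] → (0.40426, -1.67689, -0.2256)–(1.19364, -1.49674, -0.2256)  len=0.8097
  (v26,v2,v27) [++-] → (1.19612, -0.767266, -0.2256)–(0.976162, -1.22406, -0.2256)  len=0.5070
  (v27,v2,v3) [-+-] → (1.19612, -0.767266, -0.2256)–(1.5656, 0, -0.2256)  len=0.8516
  (v27,v3,v24) [--+] → (1.56311, -0.729472, -0.2256)–(1.19364, -1.49674, -0.2256)  len=0.8516
  (v24,v3,v0) [+-+] → (1.56311, -0.729472, -0.2256)–(1.9144, 0, -0.2256)  len=0.8096

Chained into 2 loop(s):
  loop 1: 14 segments, perimeter = 9.5102
  loop 2: 14 segments, perimeter = 11.6288
Total perimeter = 21.139

loops=2 perimeter=21.139


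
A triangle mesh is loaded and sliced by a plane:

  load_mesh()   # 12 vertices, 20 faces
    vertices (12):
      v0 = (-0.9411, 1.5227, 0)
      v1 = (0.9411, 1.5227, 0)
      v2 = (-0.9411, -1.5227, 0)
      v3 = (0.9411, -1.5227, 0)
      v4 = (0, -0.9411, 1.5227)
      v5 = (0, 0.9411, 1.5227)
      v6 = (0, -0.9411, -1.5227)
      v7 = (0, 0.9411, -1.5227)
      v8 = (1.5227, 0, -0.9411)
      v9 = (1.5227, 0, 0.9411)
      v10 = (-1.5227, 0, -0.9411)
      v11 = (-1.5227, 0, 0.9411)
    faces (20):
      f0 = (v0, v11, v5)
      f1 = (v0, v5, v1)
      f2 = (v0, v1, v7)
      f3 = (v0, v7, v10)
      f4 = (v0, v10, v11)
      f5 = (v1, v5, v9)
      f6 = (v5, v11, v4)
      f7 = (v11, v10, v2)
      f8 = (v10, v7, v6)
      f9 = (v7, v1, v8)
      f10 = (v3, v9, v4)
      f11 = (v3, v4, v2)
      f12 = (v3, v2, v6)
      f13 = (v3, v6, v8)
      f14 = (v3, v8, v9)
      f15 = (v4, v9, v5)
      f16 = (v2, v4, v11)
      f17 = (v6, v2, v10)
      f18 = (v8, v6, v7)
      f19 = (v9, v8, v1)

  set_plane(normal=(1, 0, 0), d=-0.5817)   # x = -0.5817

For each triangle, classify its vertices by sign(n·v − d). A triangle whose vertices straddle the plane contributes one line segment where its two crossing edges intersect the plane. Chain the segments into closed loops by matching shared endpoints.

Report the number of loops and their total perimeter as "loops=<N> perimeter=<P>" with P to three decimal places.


Straddling triangles (10 of 20):
  (v0,v11,v5) [--+] → (-0.5817, 0.581582, 1.30052)–(-0.5817, 1.30059, 0.581509)  len=1.0168
  (v0,v5,v1) [-++] → (-0.5817, 1.30059, 0.581509)–(-0.5817, 1.5227, 0)  len=0.6225
  (v0,v1,v7) [-++] → (-0.5817, 1.5227, 0)–(-0.5817, 1.30059, -0.581509)  len=0.6225
  (v0,v7,v10) [-+-] → (-0.5817, 1.30059, -0.581509)–(-0.5817, 0.581582, -1.30052)  len=1.0168
  (v5,v11,v4) [+-+] → (-0.5817, 0.581582, 1.30052)–(-0.5817, -0.581582, 1.30052)  len=1.1632
  (v10,v7,v6) [-++] → (-0.5817, 0.581582, -1.30052)–(-0.5817, -0.581582, -1.30052)  len=1.1632
  (v3,v4,v2) [++-] → (-0.5817, -1.30059, 0.581509)–(-0.5817, -1.5227, 0)  len=0.6225
  (v3,v2,v6) [+-+] → (-0.5817, -1.5227, 0)–(-0.5817, -1.30059, -0.581509)  len=0.6225
  (v2,v4,v11) [-+-] → (-0.5817, -1.30059, 0.581509)–(-0.5817, -0.581582, 1.30052)  len=1.0168
  (v6,v2,v10) [+--] → (-0.5817, -1.30059, -0.581509)–(-0.5817, -0.581582, -1.30052)  len=1.0168

Chained into 1 loop(s):
  loop 1: 10 segments, perimeter = 8.8836
Total perimeter = 8.884

loops=1 perimeter=8.884


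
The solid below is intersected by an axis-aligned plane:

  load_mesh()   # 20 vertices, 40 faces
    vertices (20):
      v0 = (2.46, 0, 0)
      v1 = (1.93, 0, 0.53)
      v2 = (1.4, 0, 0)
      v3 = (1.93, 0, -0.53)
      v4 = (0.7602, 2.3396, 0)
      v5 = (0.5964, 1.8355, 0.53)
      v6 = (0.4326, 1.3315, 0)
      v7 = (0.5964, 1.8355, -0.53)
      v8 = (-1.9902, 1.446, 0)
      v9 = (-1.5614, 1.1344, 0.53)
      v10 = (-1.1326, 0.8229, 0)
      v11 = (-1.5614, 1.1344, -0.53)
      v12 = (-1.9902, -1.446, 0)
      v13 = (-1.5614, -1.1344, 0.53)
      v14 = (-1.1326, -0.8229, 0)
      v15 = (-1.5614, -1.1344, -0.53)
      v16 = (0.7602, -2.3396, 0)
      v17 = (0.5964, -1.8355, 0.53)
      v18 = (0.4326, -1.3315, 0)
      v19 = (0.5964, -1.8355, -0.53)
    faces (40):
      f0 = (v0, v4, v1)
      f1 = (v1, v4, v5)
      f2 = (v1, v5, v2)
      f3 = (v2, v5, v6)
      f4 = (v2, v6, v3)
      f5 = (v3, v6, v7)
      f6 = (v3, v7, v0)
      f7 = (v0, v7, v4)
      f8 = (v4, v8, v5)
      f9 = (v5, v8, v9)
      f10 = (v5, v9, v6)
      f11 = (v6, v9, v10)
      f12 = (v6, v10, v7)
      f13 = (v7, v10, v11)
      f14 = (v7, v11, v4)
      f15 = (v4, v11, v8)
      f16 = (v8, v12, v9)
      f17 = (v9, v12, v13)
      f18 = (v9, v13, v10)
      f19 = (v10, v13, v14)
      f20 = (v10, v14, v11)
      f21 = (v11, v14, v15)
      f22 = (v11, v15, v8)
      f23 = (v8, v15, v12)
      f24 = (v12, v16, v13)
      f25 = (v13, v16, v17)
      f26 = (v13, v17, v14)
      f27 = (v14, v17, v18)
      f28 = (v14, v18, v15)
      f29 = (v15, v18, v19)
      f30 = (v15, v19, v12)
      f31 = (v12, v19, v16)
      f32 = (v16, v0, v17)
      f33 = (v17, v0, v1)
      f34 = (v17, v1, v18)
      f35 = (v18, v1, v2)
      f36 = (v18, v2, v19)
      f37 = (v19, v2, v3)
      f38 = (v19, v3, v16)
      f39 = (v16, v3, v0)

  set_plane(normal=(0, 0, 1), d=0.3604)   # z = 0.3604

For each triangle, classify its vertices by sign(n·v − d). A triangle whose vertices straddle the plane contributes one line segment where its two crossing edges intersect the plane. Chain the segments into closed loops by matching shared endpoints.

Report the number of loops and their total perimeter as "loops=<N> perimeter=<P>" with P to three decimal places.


loops=2 perimeter=22.688

Straddling triangles (20 of 40):
  (v0,v4,v1) [--+] → (1.55566, 0.748672, 0.3604)–(2.0996, 0, 0.3604)  len=0.9254
  (v1,v4,v5) [+-+] → (1.55566, 0.748672, 0.3604)–(0.648816, 1.99681, 0.3604)  len=1.5428
  (v1,v5,v2) [++-] → (0.853552, 1.24814, 0.3604)–(1.7604, 0, 0.3604)  len=1.5428
  (v2,v5,v6) [-+-] → (0.853552, 1.24814, 0.3604)–(0.543984, 1.67422, 0.3604)  len=0.5267
  (v4,v8,v5) [--+] → (-0.231312, 1.71086, 0.3604)–(0.648816, 1.99681, 0.3604)  len=0.9254
  (v5,v8,v9) [+-+] → (-0.231312, 1.71086, 0.3604)–(-1.69862, 1.23411, 0.3604)  len=1.5428
  (v5,v9,v6) [++-] → (-0.92332, 1.19747, 0.3604)–(0.543984, 1.67422, 0.3604)  len=1.5428
  (v6,v9,v10) [-+-] → (-0.92332, 1.19747, 0.3604)–(-1.42418, 1.03472, 0.3604)  len=0.5266
  (v8,v12,v9) [--+] → (-1.69862, 0.308672, 0.3604)–(-1.69862, 1.23411, 0.3604)  len=0.9254
  (v9,v12,v13) [+-+] → (-1.69862, 0.308672, 0.3604)–(-1.69862, -1.23411, 0.3604)  len=1.5428
  (v9,v13,v10) [++-] → (-1.42418, -0.508064, 0.3604)–(-1.42418, 1.03472, 0.3604)  len=1.5428
  (v10,v13,v14) [-+-] → (-1.42418, -0.508064, 0.3604)–(-1.42418, -1.03472, 0.3604)  len=0.5267
  (v12,v16,v13) [--+] → (-0.818488, -1.52006, 0.3604)–(-1.69862, -1.23411, 0.3604)  len=0.9254
  (v13,v16,v17) [+-+] → (-0.818488, -1.52006, 0.3604)–(0.648816, -1.99681, 0.3604)  len=1.5428
  (v13,v17,v14) [++-] → (0.04312, -1.51147, 0.3604)–(-1.42418, -1.03472, 0.3604)  len=1.5428
  (v14,v17,v18) [-+-] → (0.04312, -1.51147, 0.3604)–(0.543984, -1.67422, 0.3604)  len=0.5266
  (v16,v0,v17) [--+] → (1.19275, -1.24814, 0.3604)–(0.648816, -1.99681, 0.3604)  len=0.9254
  (v17,v0,v1) [+-+] → (1.19275, -1.24814, 0.3604)–(2.0996, 0, 0.3604)  len=1.5428
  (v17,v1,v18) [++-] → (1.45083, -0.42608, 0.3604)–(0.543984, -1.67422, 0.3604)  len=1.5428
  (v18,v1,v2) [-+-] → (1.45083, -0.42608, 0.3604)–(1.7604, 0, 0.3604)  len=0.5267

Chained into 2 loop(s):
  loop 1: 10 segments, perimeter = 12.3411
  loop 2: 10 segments, perimeter = 10.3473
Total perimeter = 22.688


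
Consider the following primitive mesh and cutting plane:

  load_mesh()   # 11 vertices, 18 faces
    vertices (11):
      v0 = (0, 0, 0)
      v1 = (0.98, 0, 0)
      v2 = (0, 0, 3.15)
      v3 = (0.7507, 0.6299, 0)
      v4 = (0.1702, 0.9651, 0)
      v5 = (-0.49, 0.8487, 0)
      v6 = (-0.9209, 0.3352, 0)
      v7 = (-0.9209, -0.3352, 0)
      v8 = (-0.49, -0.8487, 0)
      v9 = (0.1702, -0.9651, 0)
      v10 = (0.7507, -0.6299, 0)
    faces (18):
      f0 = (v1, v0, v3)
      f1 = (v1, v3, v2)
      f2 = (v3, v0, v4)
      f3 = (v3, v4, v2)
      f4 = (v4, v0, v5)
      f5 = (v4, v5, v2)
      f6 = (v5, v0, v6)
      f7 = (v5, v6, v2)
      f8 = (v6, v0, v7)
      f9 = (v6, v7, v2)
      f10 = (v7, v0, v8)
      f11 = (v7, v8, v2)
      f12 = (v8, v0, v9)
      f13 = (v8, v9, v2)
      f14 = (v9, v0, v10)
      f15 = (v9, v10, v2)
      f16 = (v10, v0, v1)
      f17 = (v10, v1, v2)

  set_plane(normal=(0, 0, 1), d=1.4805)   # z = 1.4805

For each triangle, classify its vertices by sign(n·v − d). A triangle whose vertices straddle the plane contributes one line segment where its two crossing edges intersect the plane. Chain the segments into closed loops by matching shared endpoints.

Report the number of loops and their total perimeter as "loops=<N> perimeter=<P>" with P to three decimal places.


loops=1 perimeter=3.198

Straddling triangles (9 of 18):
  (v1,v3,v2) [--+] → (0.397871, 0.333847, 1.4805)–(0.5194, 0, 1.4805)  len=0.3553
  (v3,v4,v2) [--+] → (0.090206, 0.511503, 1.4805)–(0.397871, 0.333847, 1.4805)  len=0.3553
  (v4,v5,v2) [--+] → (-0.2597, 0.449811, 1.4805)–(0.090206, 0.511503, 1.4805)  len=0.3553
  (v5,v6,v2) [--+] → (-0.488077, 0.177656, 1.4805)–(-0.2597, 0.449811, 1.4805)  len=0.3553
  (v6,v7,v2) [--+] → (-0.488077, -0.177656, 1.4805)–(-0.488077, 0.177656, 1.4805)  len=0.3553
  (v7,v8,v2) [--+] → (-0.2597, -0.449811, 1.4805)–(-0.488077, -0.177656, 1.4805)  len=0.3553
  (v8,v9,v2) [--+] → (0.090206, -0.511503, 1.4805)–(-0.2597, -0.449811, 1.4805)  len=0.3553
  (v9,v10,v2) [--+] → (0.397871, -0.333847, 1.4805)–(0.090206, -0.511503, 1.4805)  len=0.3553
  (v10,v1,v2) [--+] → (0.5194, 0, 1.4805)–(0.397871, -0.333847, 1.4805)  len=0.3553

Chained into 1 loop(s):
  loop 1: 9 segments, perimeter = 3.1976
Total perimeter = 3.198


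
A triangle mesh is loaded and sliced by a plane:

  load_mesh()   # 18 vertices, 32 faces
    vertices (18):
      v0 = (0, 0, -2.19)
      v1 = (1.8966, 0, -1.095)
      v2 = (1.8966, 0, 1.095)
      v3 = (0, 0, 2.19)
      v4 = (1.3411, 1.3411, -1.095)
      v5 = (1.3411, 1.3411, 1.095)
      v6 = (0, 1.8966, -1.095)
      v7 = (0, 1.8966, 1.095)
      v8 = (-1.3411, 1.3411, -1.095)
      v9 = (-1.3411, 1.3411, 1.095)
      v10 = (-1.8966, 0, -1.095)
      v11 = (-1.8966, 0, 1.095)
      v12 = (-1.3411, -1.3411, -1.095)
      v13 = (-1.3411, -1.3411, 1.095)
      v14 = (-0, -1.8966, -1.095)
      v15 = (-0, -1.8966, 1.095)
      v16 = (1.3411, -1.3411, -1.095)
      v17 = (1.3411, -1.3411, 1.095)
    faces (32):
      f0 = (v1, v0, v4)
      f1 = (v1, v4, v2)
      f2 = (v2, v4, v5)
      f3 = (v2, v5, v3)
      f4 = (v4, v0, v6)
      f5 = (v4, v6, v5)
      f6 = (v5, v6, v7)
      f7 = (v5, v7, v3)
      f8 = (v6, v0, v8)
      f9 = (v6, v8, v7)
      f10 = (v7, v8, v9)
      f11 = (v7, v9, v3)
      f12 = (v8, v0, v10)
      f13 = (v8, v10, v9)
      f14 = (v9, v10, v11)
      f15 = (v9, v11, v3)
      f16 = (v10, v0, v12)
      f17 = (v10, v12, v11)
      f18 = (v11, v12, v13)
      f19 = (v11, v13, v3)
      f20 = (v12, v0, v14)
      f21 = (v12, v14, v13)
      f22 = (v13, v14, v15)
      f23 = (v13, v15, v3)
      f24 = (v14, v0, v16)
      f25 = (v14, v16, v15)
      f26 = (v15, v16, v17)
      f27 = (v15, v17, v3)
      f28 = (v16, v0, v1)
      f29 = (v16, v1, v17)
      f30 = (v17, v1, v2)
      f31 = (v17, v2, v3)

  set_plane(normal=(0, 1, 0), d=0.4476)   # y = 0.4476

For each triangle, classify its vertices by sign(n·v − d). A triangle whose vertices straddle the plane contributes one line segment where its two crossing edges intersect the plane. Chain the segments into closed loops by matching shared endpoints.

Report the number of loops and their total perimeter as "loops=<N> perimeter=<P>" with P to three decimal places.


loops=1 perimeter=12.057

Straddling triangles (12 of 32):
  (v1,v0,v4) [--+] → (0.4476, 0.4476, -1.82454)–(1.7112, 0.4476, -1.095)  len=1.4591
  (v1,v4,v2) [-+-] → (1.7112, 0.4476, -1.095)–(1.7112, 0.4476, 0.364075)  len=1.4591
  (v2,v4,v5) [-++] → (1.7112, 0.4476, 0.364075)–(1.7112, 0.4476, 1.095)  len=0.7309
  (v2,v5,v3) [-+-] → (1.7112, 0.4476, 1.095)–(0.4476, 0.4476, 1.82454)  len=1.4591
  (v4,v0,v6) [+-+] → (0.4476, 0.4476, -1.82454)–(0, 0.4476, -1.93158)  len=0.4602
  (v5,v7,v3) [++-] → (0, 0.4476, 1.93158)–(0.4476, 0.4476, 1.82454)  len=0.4602
  (v6,v0,v8) [+-+] → (0, 0.4476, -1.93158)–(-0.4476, 0.4476, -1.82454)  len=0.4602
  (v7,v9,v3) [++-] → (-0.4476, 0.4476, 1.82454)–(0, 0.4476, 1.93158)  len=0.4602
  (v8,v0,v10) [+--] → (-0.4476, 0.4476, -1.82454)–(-1.7112, 0.4476, -1.095)  len=1.4591
  (v8,v10,v9) [+-+] → (-1.7112, 0.4476, -1.095)–(-1.7112, 0.4476, -0.364075)  len=0.7309
  (v9,v10,v11) [+--] → (-1.7112, 0.4476, -0.364075)–(-1.7112, 0.4476, 1.095)  len=1.4591
  (v9,v11,v3) [+--] → (-1.7112, 0.4476, 1.095)–(-0.4476, 0.4476, 1.82454)  len=1.4591

Chained into 1 loop(s):
  loop 1: 12 segments, perimeter = 12.0572
Total perimeter = 12.057


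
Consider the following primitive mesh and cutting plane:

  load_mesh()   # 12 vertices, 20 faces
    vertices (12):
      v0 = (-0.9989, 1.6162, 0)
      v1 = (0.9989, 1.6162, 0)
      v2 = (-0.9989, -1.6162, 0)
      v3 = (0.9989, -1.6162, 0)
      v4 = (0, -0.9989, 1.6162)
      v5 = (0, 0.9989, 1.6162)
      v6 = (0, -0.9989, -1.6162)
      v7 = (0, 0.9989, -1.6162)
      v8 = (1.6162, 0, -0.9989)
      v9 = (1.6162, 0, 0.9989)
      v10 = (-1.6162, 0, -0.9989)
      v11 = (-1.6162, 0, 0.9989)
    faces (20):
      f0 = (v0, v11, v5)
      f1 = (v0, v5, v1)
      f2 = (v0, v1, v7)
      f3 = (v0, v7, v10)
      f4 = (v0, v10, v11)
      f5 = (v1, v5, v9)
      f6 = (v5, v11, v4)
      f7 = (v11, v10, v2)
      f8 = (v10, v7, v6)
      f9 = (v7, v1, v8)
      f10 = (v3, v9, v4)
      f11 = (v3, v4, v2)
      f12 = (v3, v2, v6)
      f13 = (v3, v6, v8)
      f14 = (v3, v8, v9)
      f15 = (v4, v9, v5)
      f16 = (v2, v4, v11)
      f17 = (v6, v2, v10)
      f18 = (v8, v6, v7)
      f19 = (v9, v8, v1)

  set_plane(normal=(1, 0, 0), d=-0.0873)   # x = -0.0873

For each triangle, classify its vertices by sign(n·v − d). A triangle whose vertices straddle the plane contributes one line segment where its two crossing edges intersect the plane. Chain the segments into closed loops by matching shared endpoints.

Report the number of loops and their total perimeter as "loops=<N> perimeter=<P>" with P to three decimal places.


Straddling triangles (10 of 20):
  (v0,v11,v5) [--+] → (-0.0873, 0.944944, 1.58286)–(-0.0873, 1.05285, 1.47495)  len=0.1526
  (v0,v5,v1) [-++] → (-0.0873, 1.05285, 1.47495)–(-0.0873, 1.6162, 0)  len=1.5789
  (v0,v1,v7) [-++] → (-0.0873, 1.6162, 0)–(-0.0873, 1.05285, -1.47495)  len=1.5789
  (v0,v7,v10) [-+-] → (-0.0873, 1.05285, -1.47495)–(-0.0873, 0.944944, -1.58286)  len=0.1526
  (v5,v11,v4) [+-+] → (-0.0873, 0.944944, 1.58286)–(-0.0873, -0.944944, 1.58286)  len=1.8899
  (v10,v7,v6) [-++] → (-0.0873, 0.944944, -1.58286)–(-0.0873, -0.944944, -1.58286)  len=1.8899
  (v3,v4,v2) [++-] → (-0.0873, -1.05285, 1.47495)–(-0.0873, -1.6162, 0)  len=1.5789
  (v3,v2,v6) [+-+] → (-0.0873, -1.6162, 0)–(-0.0873, -1.05285, -1.47495)  len=1.5789
  (v2,v4,v11) [-+-] → (-0.0873, -1.05285, 1.47495)–(-0.0873, -0.944944, 1.58286)  len=0.1526
  (v6,v2,v10) [+--] → (-0.0873, -1.05285, -1.47495)–(-0.0873, -0.944944, -1.58286)  len=0.1526

Chained into 1 loop(s):
  loop 1: 10 segments, perimeter = 10.7057
Total perimeter = 10.706

loops=1 perimeter=10.706


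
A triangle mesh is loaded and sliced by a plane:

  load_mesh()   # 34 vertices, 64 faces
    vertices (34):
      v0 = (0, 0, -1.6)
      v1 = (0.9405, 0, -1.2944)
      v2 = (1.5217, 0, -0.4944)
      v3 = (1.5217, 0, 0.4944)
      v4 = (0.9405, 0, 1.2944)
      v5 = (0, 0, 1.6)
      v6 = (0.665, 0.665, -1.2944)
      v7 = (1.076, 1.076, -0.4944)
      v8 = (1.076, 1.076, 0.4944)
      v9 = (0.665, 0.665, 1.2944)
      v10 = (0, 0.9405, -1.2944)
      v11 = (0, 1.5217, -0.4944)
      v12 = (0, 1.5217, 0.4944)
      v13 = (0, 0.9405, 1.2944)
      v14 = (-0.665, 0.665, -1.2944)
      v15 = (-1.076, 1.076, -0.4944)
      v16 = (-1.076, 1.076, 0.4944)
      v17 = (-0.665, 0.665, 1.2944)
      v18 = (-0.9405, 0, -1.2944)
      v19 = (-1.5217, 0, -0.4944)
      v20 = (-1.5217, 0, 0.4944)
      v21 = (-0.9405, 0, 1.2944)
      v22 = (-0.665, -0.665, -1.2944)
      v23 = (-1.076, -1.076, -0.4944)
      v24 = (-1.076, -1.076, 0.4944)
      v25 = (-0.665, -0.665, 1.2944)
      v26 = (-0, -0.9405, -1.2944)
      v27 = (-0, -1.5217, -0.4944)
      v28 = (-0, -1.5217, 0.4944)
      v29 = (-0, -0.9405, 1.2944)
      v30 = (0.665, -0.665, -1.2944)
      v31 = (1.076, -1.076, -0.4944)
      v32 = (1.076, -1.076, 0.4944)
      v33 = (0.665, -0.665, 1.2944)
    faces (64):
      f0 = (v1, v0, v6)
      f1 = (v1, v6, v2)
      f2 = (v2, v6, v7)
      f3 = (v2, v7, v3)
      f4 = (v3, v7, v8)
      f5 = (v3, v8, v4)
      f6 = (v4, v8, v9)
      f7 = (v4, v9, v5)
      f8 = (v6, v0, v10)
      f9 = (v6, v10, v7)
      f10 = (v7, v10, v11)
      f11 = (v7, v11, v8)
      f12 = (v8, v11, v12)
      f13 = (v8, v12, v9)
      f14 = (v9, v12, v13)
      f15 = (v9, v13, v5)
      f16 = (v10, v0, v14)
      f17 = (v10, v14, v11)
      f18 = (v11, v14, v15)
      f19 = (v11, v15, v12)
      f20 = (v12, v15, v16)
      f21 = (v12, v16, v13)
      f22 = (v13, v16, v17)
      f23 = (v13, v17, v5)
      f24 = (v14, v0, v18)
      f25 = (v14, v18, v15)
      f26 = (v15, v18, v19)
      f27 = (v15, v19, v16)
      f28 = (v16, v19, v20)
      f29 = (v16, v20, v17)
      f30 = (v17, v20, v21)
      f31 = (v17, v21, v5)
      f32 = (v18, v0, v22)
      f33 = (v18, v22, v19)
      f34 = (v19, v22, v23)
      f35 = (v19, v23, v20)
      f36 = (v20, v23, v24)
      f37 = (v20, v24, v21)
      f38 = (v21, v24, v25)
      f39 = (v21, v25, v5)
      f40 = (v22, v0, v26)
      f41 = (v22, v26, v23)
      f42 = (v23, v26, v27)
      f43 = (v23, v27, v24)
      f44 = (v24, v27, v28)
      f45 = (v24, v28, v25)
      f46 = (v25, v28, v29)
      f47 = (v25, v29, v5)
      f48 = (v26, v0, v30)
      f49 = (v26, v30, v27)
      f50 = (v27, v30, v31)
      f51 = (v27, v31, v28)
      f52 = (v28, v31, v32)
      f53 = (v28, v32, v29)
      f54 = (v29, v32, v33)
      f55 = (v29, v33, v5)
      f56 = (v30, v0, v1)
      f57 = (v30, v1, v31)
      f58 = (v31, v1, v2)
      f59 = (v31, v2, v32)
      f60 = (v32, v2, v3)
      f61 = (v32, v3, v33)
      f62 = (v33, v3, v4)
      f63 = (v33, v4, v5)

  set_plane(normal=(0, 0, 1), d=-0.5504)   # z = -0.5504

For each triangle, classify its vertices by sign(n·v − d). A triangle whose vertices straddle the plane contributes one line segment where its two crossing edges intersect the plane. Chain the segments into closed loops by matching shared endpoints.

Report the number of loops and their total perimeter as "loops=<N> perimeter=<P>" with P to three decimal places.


Straddling triangles (16 of 64):
  (v1,v6,v2) [--+] → (1.46173, 0.04655, -0.5504)–(1.48102, 0, -0.5504)  len=0.0504
  (v2,v6,v7) [+-+] → (1.46173, 0.04655, -0.5504)–(1.04723, 1.04723, -0.5504)  len=1.0831
  (v6,v10,v7) [--+] → (1.00068, 1.06652, -0.5504)–(1.04723, 1.04723, -0.5504)  len=0.0504
  (v7,v10,v11) [+-+] → (1.00068, 1.06652, -0.5504)–(0, 1.48102, -0.5504)  len=1.0831
  (v10,v14,v11) [--+] → (-0.04655, 1.46173, -0.5504)–(0, 1.48102, -0.5504)  len=0.0504
  (v11,v14,v15) [+-+] → (-0.04655, 1.46173, -0.5504)–(-1.04723, 1.04723, -0.5504)  len=1.0831
  (v14,v18,v15) [--+] → (-1.06652, 1.00068, -0.5504)–(-1.04723, 1.04723, -0.5504)  len=0.0504
  (v15,v18,v19) [+-+] → (-1.06652, 1.00068, -0.5504)–(-1.48102, 0, -0.5504)  len=1.0831
  (v18,v22,v19) [--+] → (-1.46173, -0.04655, -0.5504)–(-1.48102, 0, -0.5504)  len=0.0504
  (v19,v22,v23) [+-+] → (-1.46173, -0.04655, -0.5504)–(-1.04723, -1.04723, -0.5504)  len=1.0831
  (v22,v26,v23) [--+] → (-1.00068, -1.06652, -0.5504)–(-1.04723, -1.04723, -0.5504)  len=0.0504
  (v23,v26,v27) [+-+] → (-1.00068, -1.06652, -0.5504)–(0, -1.48102, -0.5504)  len=1.0831
  (v26,v30,v27) [--+] → (0.04655, -1.46173, -0.5504)–(0, -1.48102, -0.5504)  len=0.0504
  (v27,v30,v31) [+-+] → (0.04655, -1.46173, -0.5504)–(1.04723, -1.04723, -0.5504)  len=1.0831
  (v30,v1,v31) [--+] → (1.06652, -1.00068, -0.5504)–(1.04723, -1.04723, -0.5504)  len=0.0504
  (v31,v1,v2) [+-+] → (1.06652, -1.00068, -0.5504)–(1.48102, 0, -0.5504)  len=1.0831

Chained into 1 loop(s):
  loop 1: 16 segments, perimeter = 9.0681
Total perimeter = 9.068

loops=1 perimeter=9.068


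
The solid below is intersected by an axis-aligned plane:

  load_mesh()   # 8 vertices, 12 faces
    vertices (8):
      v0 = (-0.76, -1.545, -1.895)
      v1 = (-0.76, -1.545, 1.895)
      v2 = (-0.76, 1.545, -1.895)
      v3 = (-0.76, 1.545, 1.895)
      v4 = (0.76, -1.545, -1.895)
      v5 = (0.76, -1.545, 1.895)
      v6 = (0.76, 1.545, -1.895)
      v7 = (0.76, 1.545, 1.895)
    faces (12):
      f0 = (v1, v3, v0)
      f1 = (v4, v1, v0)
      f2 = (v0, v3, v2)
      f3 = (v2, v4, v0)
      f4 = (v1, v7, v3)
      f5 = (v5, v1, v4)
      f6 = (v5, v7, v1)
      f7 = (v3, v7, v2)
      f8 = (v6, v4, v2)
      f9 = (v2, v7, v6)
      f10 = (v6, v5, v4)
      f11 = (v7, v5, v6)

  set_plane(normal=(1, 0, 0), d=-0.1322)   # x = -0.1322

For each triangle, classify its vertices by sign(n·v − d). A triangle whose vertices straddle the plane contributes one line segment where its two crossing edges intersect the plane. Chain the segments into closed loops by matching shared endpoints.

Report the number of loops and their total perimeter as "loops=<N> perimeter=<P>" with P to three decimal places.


Straddling triangles (8 of 12):
  (v4,v1,v0) [+--] → (-0.1322, -1.545, 0.32963)–(-0.1322, -1.545, -1.895)  len=2.2246
  (v2,v4,v0) [-+-] → (-0.1322, 0.268749, -1.895)–(-0.1322, -1.545, -1.895)  len=1.8137
  (v1,v7,v3) [-+-] → (-0.1322, -0.268749, 1.895)–(-0.1322, 1.545, 1.895)  len=1.8137
  (v5,v1,v4) [+-+] → (-0.1322, -1.545, 1.895)–(-0.1322, -1.545, 0.32963)  len=1.5654
  (v5,v7,v1) [++-] → (-0.1322, -0.268749, 1.895)–(-0.1322, -1.545, 1.895)  len=1.2763
  (v3,v7,v2) [-+-] → (-0.1322, 1.545, 1.895)–(-0.1322, 1.545, -0.32963)  len=2.2246
  (v6,v4,v2) [++-] → (-0.1322, 0.268749, -1.895)–(-0.1322, 1.545, -1.895)  len=1.2763
  (v2,v7,v6) [-++] → (-0.1322, 1.545, -0.32963)–(-0.1322, 1.545, -1.895)  len=1.5654

Chained into 1 loop(s):
  loop 1: 8 segments, perimeter = 13.7600
Total perimeter = 13.760

loops=1 perimeter=13.760


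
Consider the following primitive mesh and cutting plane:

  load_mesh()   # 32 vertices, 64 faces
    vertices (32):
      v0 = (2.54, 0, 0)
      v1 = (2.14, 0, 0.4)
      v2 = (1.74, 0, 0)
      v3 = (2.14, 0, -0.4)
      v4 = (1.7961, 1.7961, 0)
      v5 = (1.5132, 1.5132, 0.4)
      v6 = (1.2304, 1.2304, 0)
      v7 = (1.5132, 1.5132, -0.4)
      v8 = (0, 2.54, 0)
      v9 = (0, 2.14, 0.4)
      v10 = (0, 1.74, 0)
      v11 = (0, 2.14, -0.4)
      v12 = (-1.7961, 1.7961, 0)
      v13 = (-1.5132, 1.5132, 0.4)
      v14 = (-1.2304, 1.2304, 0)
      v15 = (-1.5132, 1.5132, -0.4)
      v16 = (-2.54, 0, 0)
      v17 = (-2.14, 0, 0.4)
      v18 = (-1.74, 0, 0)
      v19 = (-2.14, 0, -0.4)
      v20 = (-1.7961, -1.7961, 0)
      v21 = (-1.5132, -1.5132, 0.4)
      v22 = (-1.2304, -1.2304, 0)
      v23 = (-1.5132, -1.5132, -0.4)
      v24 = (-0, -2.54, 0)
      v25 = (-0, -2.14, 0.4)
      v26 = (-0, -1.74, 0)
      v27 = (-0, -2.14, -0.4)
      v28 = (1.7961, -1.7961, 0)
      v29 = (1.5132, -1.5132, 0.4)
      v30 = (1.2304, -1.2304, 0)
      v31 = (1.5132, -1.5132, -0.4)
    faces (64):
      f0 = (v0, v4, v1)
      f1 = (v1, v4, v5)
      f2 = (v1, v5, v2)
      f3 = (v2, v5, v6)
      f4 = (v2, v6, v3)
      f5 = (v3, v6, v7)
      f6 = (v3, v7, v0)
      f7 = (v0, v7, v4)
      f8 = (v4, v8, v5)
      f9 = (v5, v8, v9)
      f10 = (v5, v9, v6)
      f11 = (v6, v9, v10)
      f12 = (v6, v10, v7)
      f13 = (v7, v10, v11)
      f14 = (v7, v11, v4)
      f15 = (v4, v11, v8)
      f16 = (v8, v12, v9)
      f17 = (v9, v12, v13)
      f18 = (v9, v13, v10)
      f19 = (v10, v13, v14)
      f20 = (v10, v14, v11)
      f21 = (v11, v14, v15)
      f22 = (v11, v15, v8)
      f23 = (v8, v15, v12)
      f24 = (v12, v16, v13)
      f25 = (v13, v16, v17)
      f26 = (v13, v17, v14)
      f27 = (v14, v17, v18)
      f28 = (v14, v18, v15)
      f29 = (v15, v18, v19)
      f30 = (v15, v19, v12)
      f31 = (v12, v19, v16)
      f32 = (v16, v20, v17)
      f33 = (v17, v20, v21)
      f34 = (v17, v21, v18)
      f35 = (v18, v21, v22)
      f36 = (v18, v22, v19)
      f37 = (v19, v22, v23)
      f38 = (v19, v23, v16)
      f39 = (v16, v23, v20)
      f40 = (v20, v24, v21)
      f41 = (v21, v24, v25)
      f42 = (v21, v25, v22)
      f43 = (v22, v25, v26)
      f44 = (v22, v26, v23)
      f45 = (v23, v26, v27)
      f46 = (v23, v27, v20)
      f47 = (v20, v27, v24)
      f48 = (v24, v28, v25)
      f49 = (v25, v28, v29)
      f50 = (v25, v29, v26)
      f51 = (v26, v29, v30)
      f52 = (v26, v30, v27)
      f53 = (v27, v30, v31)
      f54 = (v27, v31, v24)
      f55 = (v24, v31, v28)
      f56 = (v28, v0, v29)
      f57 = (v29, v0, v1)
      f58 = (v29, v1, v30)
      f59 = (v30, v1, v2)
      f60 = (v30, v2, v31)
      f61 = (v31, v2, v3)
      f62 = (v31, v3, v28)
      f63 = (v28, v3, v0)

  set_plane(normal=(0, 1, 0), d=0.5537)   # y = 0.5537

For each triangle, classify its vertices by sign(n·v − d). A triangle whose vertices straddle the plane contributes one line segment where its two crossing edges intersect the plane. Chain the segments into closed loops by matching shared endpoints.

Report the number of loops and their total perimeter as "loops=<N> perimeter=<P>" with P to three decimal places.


Straddling triangles (16 of 64):
  (v0,v4,v1) [-+-] → (2.31067, 0.5537, 0)–(2.03398, 0.5537, 0.276688)  len=0.3913
  (v1,v4,v5) [-++] → (2.03398, 0.5537, 0.276688)–(1.91065, 0.5537, 0.4)  len=0.1744
  (v1,v5,v2) [-+-] → (1.91065, 0.5537, 0.4)–(1.65701, 0.5537, 0.146365)  len=0.3587
  (v2,v5,v6) [-++] → (1.65701, 0.5537, 0.146365)–(1.51067, 0.5537, 0)  len=0.2070
  (v2,v6,v3) [-+-] → (1.51067, 0.5537, 0)–(1.73067, 0.5537, -0.219993)  len=0.3111
  (v3,v6,v7) [-++] → (1.73067, 0.5537, -0.219993)–(1.91065, 0.5537, -0.4)  len=0.2545
  (v3,v7,v0) [-+-] → (1.91065, 0.5537, -0.4)–(2.16428, 0.5537, -0.146365)  len=0.3587
  (v0,v7,v4) [-++] → (2.16428, 0.5537, -0.146365)–(2.31067, 0.5537, 0)  len=0.2070
  (v12,v16,v13) [+-+] → (-2.31067, 0.5537, 0)–(-2.16428, 0.5537, 0.146365)  len=0.2070
  (v13,v16,v17) [+--] → (-2.16428, 0.5537, 0.146365)–(-1.91065, 0.5537, 0.4)  len=0.3587
  (v13,v17,v14) [+-+] → (-1.91065, 0.5537, 0.4)–(-1.73067, 0.5537, 0.219993)  len=0.2545
  (v14,v17,v18) [+--] → (-1.73067, 0.5537, 0.219993)–(-1.51067, 0.5537, 0)  len=0.3111
  (v14,v18,v15) [+-+] → (-1.51067, 0.5537, 0)–(-1.65701, 0.5537, -0.146365)  len=0.2070
  (v15,v18,v19) [+--] → (-1.65701, 0.5537, -0.146365)–(-1.91065, 0.5537, -0.4)  len=0.3587
  (v15,v19,v12) [+-+] → (-1.91065, 0.5537, -0.4)–(-2.03398, 0.5537, -0.276688)  len=0.1744
  (v12,v19,v16) [+--] → (-2.03398, 0.5537, -0.276688)–(-2.31067, 0.5537, 0)  len=0.3913

Chained into 2 loop(s):
  loop 1: 8 segments, perimeter = 2.2627
  loop 2: 8 segments, perimeter = 2.2627
Total perimeter = 4.525

loops=2 perimeter=4.525
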